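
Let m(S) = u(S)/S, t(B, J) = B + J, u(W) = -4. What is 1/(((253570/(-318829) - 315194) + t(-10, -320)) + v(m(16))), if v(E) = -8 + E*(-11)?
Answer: -1275316/402400515273 ≈ -3.1693e-6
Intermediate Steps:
m(S) = -4/S
v(E) = -8 - 11*E
1/(((253570/(-318829) - 315194) + t(-10, -320)) + v(m(16))) = 1/(((253570/(-318829) - 315194) + (-10 - 320)) + (-8 - (-44)/16)) = 1/(((253570*(-1/318829) - 315194) - 330) + (-8 - (-44)/16)) = 1/(((-253570/318829 - 315194) - 330) + (-8 - 11*(-1/4))) = 1/((-100493241396/318829 - 330) + (-8 + 11/4)) = 1/(-100598454966/318829 - 21/4) = 1/(-402400515273/1275316) = -1275316/402400515273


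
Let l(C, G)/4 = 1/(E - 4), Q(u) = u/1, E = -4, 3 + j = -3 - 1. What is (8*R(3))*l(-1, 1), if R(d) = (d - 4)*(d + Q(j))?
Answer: -16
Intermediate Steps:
j = -7 (j = -3 + (-3 - 1) = -3 - 4 = -7)
Q(u) = u (Q(u) = u*1 = u)
l(C, G) = -½ (l(C, G) = 4/(-4 - 4) = 4/(-8) = 4*(-⅛) = -½)
R(d) = (-7 + d)*(-4 + d) (R(d) = (d - 4)*(d - 7) = (-4 + d)*(-7 + d) = (-7 + d)*(-4 + d))
(8*R(3))*l(-1, 1) = (8*(28 + 3² - 11*3))*(-½) = (8*(28 + 9 - 33))*(-½) = (8*4)*(-½) = 32*(-½) = -16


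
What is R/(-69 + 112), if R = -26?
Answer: -26/43 ≈ -0.60465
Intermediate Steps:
R/(-69 + 112) = -26/(-69 + 112) = -26/43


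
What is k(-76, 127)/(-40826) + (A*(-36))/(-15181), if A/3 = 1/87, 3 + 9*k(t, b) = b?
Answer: -20681626/80881225533 ≈ -0.00025570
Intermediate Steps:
k(t, b) = -⅓ + b/9
A = 1/29 (A = 3/87 = 3*(1/87) = 1/29 ≈ 0.034483)
k(-76, 127)/(-40826) + (A*(-36))/(-15181) = (-⅓ + (⅑)*127)/(-40826) + ((1/29)*(-36))/(-15181) = (-⅓ + 127/9)*(-1/40826) - 36/29*(-1/15181) = (124/9)*(-1/40826) + 36/440249 = -62/183717 + 36/440249 = -20681626/80881225533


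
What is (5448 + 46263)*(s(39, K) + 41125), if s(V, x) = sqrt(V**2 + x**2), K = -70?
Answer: 2126614875 + 51711*sqrt(6421) ≈ 2.1308e+9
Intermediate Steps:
(5448 + 46263)*(s(39, K) + 41125) = (5448 + 46263)*(sqrt(39**2 + (-70)**2) + 41125) = 51711*(sqrt(1521 + 4900) + 41125) = 51711*(sqrt(6421) + 41125) = 51711*(41125 + sqrt(6421)) = 2126614875 + 51711*sqrt(6421)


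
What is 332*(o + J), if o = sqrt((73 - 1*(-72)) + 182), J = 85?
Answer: 28220 + 332*sqrt(327) ≈ 34224.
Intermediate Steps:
o = sqrt(327) (o = sqrt((73 + 72) + 182) = sqrt(145 + 182) = sqrt(327) ≈ 18.083)
332*(o + J) = 332*(sqrt(327) + 85) = 332*(85 + sqrt(327)) = 28220 + 332*sqrt(327)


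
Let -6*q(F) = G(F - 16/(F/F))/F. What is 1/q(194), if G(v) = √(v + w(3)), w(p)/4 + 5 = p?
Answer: -582*√170/85 ≈ -89.275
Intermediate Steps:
w(p) = -20 + 4*p
G(v) = √(-8 + v) (G(v) = √(v + (-20 + 4*3)) = √(v + (-20 + 12)) = √(v - 8) = √(-8 + v))
q(F) = -√(-24 + F)/(6*F) (q(F) = -√(-8 + (F - 16/(F/F)))/(6*F) = -√(-8 + (F - 16/1))/(6*F) = -√(-8 + (F - 16*1))/(6*F) = -√(-8 + (F - 16))/(6*F) = -√(-8 + (-16 + F))/(6*F) = -√(-24 + F)/(6*F))
1/q(194) = 1/(-⅙*√(-24 + 194)/194) = 1/(-⅙*1/194*√170) = 1/(-√170/1164) = -582*√170/85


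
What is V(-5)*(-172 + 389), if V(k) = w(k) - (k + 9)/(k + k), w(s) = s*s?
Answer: 27559/5 ≈ 5511.8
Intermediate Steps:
w(s) = s**2
V(k) = k**2 - (9 + k)/(2*k) (V(k) = k**2 - (k + 9)/(k + k) = k**2 - (9 + k)/(2*k))
V(-5)*(-172 + 389) = ((1/2)*(-9 - 1*(-5) + 2*(-5)**3)/(-5))*(-172 + 389) = ((1/2)*(-1/5)*(-9 + 5 + 2*(-125)))*217 = ((1/2)*(-1/5)*(-9 + 5 - 250))*217 = ((1/2)*(-1/5)*(-254))*217 = (127/5)*217 = 27559/5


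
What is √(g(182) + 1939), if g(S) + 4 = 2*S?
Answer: 11*√19 ≈ 47.948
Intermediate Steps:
g(S) = -4 + 2*S
√(g(182) + 1939) = √((-4 + 2*182) + 1939) = √((-4 + 364) + 1939) = √(360 + 1939) = √2299 = 11*√19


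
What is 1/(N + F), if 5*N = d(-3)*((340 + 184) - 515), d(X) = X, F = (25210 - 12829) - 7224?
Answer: 5/25758 ≈ 0.00019411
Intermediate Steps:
F = 5157 (F = 12381 - 7224 = 5157)
N = -27/5 (N = (-3*((340 + 184) - 515))/5 = (-3*(524 - 515))/5 = (-3*9)/5 = (1/5)*(-27) = -27/5 ≈ -5.4000)
1/(N + F) = 1/(-27/5 + 5157) = 1/(25758/5) = 5/25758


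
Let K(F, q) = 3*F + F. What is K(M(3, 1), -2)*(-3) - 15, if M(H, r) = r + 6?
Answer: -99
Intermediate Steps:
M(H, r) = 6 + r
K(F, q) = 4*F
K(M(3, 1), -2)*(-3) - 15 = (4*(6 + 1))*(-3) - 15 = (4*7)*(-3) - 15 = 28*(-3) - 15 = -84 - 15 = -99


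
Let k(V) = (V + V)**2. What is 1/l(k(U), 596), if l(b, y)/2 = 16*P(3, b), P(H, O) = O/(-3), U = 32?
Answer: -3/131072 ≈ -2.2888e-5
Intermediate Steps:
P(H, O) = -O/3 (P(H, O) = O*(-1/3) = -O/3)
k(V) = 4*V**2 (k(V) = (2*V)**2 = 4*V**2)
l(b, y) = -32*b/3 (l(b, y) = 2*(16*(-b/3)) = 2*(-16*b/3) = -32*b/3)
1/l(k(U), 596) = 1/(-128*32**2/3) = 1/(-128*1024/3) = 1/(-32/3*4096) = 1/(-131072/3) = -3/131072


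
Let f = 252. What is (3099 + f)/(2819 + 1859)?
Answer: 3351/4678 ≈ 0.71633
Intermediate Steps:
(3099 + f)/(2819 + 1859) = (3099 + 252)/(2819 + 1859) = 3351/4678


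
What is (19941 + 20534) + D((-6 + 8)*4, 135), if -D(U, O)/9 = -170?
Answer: 42005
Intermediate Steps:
D(U, O) = 1530 (D(U, O) = -9*(-170) = 1530)
(19941 + 20534) + D((-6 + 8)*4, 135) = (19941 + 20534) + 1530 = 40475 + 1530 = 42005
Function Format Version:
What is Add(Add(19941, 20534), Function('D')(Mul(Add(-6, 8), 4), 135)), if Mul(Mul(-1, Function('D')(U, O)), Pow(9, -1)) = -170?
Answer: 42005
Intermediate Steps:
Function('D')(U, O) = 1530 (Function('D')(U, O) = Mul(-9, -170) = 1530)
Add(Add(19941, 20534), Function('D')(Mul(Add(-6, 8), 4), 135)) = Add(Add(19941, 20534), 1530) = Add(40475, 1530) = 42005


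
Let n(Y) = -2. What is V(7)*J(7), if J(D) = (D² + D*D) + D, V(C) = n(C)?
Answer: -210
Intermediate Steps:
V(C) = -2
J(D) = D + 2*D² (J(D) = (D² + D²) + D = 2*D² + D = D + 2*D²)
V(7)*J(7) = -14*(1 + 2*7) = -14*(1 + 14) = -14*15 = -2*105 = -210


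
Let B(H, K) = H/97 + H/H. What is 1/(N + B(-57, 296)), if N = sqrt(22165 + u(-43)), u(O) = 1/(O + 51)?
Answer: -31040/1668400489 + 18818*sqrt(354642)/1668400489 ≈ 0.0066983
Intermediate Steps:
B(H, K) = 1 + H/97 (B(H, K) = H*(1/97) + 1 = H/97 + 1 = 1 + H/97)
u(O) = 1/(51 + O)
N = sqrt(354642)/4 (N = sqrt(22165 + 1/(51 - 43)) = sqrt(22165 + 1/8) = sqrt(177321/8) = sqrt(354642)/4 ≈ 148.88)
1/(N + B(-57, 296)) = 1/(sqrt(354642)/4 + (1 + (1/97)*(-57))) = 1/(sqrt(354642)/4 + (1 - 57/97)) = 1/(sqrt(354642)/4 + 40/97) = 1/(40/97 + sqrt(354642)/4)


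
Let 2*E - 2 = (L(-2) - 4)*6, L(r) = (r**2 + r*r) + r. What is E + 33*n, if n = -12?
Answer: -389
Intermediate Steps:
L(r) = r + 2*r**2 (L(r) = (r**2 + r**2) + r = 2*r**2 + r = r + 2*r**2)
E = 7 (E = 1 + ((-2*(1 + 2*(-2)) - 4)*6)/2 = 1 + ((-2*(1 - 4) - 4)*6)/2 = 1 + ((-2*(-3) - 4)*6)/2 = 1 + ((6 - 4)*6)/2 = 1 + (2*6)/2 = 1 + (1/2)*12 = 1 + 6 = 7)
E + 33*n = 7 + 33*(-12) = 7 - 396 = -389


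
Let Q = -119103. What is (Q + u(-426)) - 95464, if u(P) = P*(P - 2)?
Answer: -32239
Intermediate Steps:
u(P) = P*(-2 + P)
(Q + u(-426)) - 95464 = (-119103 - 426*(-2 - 426)) - 95464 = (-119103 - 426*(-428)) - 95464 = (-119103 + 182328) - 95464 = 63225 - 95464 = -32239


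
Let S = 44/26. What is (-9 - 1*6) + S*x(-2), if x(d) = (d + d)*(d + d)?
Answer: 157/13 ≈ 12.077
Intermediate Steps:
S = 22/13 (S = 44*(1/26) = 22/13 ≈ 1.6923)
x(d) = 4*d² (x(d) = (2*d)*(2*d) = 4*d²)
(-9 - 1*6) + S*x(-2) = (-9 - 1*6) + 22*(4*(-2)²)/13 = (-9 - 6) + 22*(4*4)/13 = -15 + (22/13)*16 = -15 + 352/13 = 157/13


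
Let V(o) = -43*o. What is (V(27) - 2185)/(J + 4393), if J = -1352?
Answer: -3346/3041 ≈ -1.1003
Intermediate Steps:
(V(27) - 2185)/(J + 4393) = (-43*27 - 2185)/(-1352 + 4393) = (-1161 - 2185)/3041 = -3346*1/3041 = -3346/3041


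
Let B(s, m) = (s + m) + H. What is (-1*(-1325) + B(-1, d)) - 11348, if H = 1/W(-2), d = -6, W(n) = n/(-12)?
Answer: -10024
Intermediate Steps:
W(n) = -n/12 (W(n) = n*(-1/12) = -n/12)
H = 6 (H = 1/(-1/12*(-2)) = 1/(⅙) = 6)
B(s, m) = 6 + m + s (B(s, m) = (s + m) + 6 = (m + s) + 6 = 6 + m + s)
(-1*(-1325) + B(-1, d)) - 11348 = (-1*(-1325) + (6 - 6 - 1)) - 11348 = (1325 - 1) - 11348 = 1324 - 11348 = -10024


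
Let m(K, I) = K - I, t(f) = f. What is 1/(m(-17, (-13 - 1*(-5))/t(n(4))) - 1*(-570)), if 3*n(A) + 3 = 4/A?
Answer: 1/541 ≈ 0.0018484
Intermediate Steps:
n(A) = -1 + 4/(3*A) (n(A) = -1 + (4/A)/3 = -1 + 4/(3*A))
1/(m(-17, (-13 - 1*(-5))/t(n(4))) - 1*(-570)) = 1/((-17 - (-13 - 1*(-5))/((4/3 - 1*4)/4)) - 1*(-570)) = 1/((-17 - (-13 + 5)/((4/3 - 4)/4)) + 570) = 1/((-17 - (-8)/((1/4)*(-8/3))) + 570) = 1/((-17 - (-8)/(-2/3)) + 570) = 1/((-17 - (-8)*(-3)/2) + 570) = 1/((-17 - 1*12) + 570) = 1/((-17 - 12) + 570) = 1/(-29 + 570) = 1/541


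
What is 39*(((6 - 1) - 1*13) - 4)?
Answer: -468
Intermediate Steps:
39*(((6 - 1) - 1*13) - 4) = 39*((5 - 13) - 4) = 39*(-8 - 4) = 39*(-12) = -468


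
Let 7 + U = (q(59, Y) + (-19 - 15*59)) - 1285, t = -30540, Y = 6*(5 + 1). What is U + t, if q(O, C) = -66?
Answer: -32802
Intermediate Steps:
Y = 36 (Y = 6*6 = 36)
U = -2262 (U = -7 + ((-66 + (-19 - 15*59)) - 1285) = -7 + ((-66 + (-19 - 885)) - 1285) = -7 + ((-66 - 904) - 1285) = -7 + (-970 - 1285) = -7 - 2255 = -2262)
U + t = -2262 - 30540 = -32802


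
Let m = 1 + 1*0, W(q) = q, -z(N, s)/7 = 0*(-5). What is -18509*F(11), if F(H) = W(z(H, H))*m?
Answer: 0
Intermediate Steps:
z(N, s) = 0 (z(N, s) = -0*(-5) = -7*0 = 0)
m = 1 (m = 1 + 0 = 1)
F(H) = 0 (F(H) = 0*1 = 0)
-18509*F(11) = -18509*0 = 0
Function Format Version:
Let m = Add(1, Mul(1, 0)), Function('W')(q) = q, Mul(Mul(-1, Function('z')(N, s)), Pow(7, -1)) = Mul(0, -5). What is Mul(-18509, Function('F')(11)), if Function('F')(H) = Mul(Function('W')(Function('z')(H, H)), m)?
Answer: 0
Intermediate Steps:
Function('z')(N, s) = 0 (Function('z')(N, s) = Mul(-7, Mul(0, -5)) = Mul(-7, 0) = 0)
m = 1 (m = Add(1, 0) = 1)
Function('F')(H) = 0 (Function('F')(H) = Mul(0, 1) = 0)
Mul(-18509, Function('F')(11)) = Mul(-18509, 0) = 0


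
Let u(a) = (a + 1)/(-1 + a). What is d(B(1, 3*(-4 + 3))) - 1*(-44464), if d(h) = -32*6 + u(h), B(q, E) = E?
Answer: 88545/2 ≈ 44273.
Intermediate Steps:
u(a) = (1 + a)/(-1 + a)
d(h) = -192 + (1 + h)/(-1 + h) (d(h) = -32*6 + (1 + h)/(-1 + h) = -192 + (1 + h)/(-1 + h))
d(B(1, 3*(-4 + 3))) - 1*(-44464) = (193 - 573*(-4 + 3))/(-1 + 3*(-4 + 3)) - 1*(-44464) = (193 - 573*(-1))/(-1 + 3*(-1)) + 44464 = (193 - 191*(-3))/(-1 - 3) + 44464 = (193 + 573)/(-4) + 44464 = -¼*766 + 44464 = -383/2 + 44464 = 88545/2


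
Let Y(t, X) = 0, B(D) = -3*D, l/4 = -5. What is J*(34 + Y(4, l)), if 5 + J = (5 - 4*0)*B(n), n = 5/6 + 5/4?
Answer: -2465/2 ≈ -1232.5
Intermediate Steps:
l = -20 (l = 4*(-5) = -20)
n = 25/12 (n = 5*(⅙) + 5*(¼) = ⅚ + 5/4 = 25/12 ≈ 2.0833)
J = -145/4 (J = -5 + (5 - 4*0)*(-3*25/12) = -5 + (5 + 0)*(-25/4) = -5 + 5*(-25/4) = -5 - 125/4 = -145/4 ≈ -36.250)
J*(34 + Y(4, l)) = -145*(34 + 0)/4 = -145/4*34 = -2465/2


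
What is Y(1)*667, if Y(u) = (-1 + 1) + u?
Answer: 667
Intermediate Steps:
Y(u) = u (Y(u) = 0 + u = u)
Y(1)*667 = 1*667 = 667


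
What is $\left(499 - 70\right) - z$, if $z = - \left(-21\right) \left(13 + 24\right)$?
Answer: $-348$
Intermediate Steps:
$z = 777$ ($z = - \left(-21\right) 37 = \left(-1\right) \left(-777\right) = 777$)
$\left(499 - 70\right) - z = \left(499 - 70\right) - 777 = 429 - 777 = -348$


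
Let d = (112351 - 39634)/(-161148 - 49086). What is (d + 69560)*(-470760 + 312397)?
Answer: -771956508001083/70078 ≈ -1.1016e+10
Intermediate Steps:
d = -24239/70078 (d = 72717/(-210234) = 72717*(-1/210234) = -24239/70078 ≈ -0.34589)
(d + 69560)*(-470760 + 312397) = (-24239/70078 + 69560)*(-470760 + 312397) = (4874601441/70078)*(-158363) = -771956508001083/70078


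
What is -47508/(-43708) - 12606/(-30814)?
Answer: 35980260/24050327 ≈ 1.4960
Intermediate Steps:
-47508/(-43708) - 12606/(-30814) = -47508*(-1/43708) - 12606*(-1/30814) = 11877/10927 + 6303/15407 = 35980260/24050327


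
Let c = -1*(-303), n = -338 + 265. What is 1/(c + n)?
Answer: 1/230 ≈ 0.0043478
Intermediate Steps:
n = -73
c = 303
1/(c + n) = 1/(303 - 73) = 1/230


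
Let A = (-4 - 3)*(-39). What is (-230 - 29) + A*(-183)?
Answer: -50218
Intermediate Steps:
A = 273 (A = -7*(-39) = 273)
(-230 - 29) + A*(-183) = (-230 - 29) + 273*(-183) = -259 - 49959 = -50218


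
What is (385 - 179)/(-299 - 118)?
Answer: -206/417 ≈ -0.49400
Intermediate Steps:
(385 - 179)/(-299 - 118) = 206/(-417) = 206*(-1/417) = -206/417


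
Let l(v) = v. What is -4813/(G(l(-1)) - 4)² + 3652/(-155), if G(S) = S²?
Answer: -778883/1395 ≈ -558.34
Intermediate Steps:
-4813/(G(l(-1)) - 4)² + 3652/(-155) = -4813/((-1)² - 4)² + 3652/(-155) = -4813/(1 - 4)² + 3652*(-1/155) = -4813/((-3)²) - 3652/155 = -4813/9 - 3652/155 = -778883/1395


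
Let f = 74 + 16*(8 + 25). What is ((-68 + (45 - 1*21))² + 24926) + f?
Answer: 27464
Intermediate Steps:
f = 602 (f = 74 + 16*33 = 74 + 528 = 602)
((-68 + (45 - 1*21))² + 24926) + f = ((-68 + (45 - 1*21))² + 24926) + 602 = ((-68 + (45 - 21))² + 24926) + 602 = ((-68 + 24)² + 24926) + 602 = ((-44)² + 24926) + 602 = (1936 + 24926) + 602 = 26862 + 602 = 27464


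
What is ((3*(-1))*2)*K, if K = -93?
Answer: 558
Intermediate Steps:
((3*(-1))*2)*K = ((3*(-1))*2)*(-93) = -3*2*(-93) = -6*(-93) = 558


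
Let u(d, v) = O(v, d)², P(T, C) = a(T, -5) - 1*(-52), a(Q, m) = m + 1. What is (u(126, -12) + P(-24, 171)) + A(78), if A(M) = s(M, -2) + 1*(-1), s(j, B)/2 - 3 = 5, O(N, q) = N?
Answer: 207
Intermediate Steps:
a(Q, m) = 1 + m
s(j, B) = 16 (s(j, B) = 6 + 2*5 = 6 + 10 = 16)
P(T, C) = 48 (P(T, C) = (1 - 5) - 1*(-52) = -4 + 52 = 48)
u(d, v) = v²
A(M) = 15 (A(M) = 16 + 1*(-1) = 16 - 1 = 15)
(u(126, -12) + P(-24, 171)) + A(78) = ((-12)² + 48) + 15 = (144 + 48) + 15 = 192 + 15 = 207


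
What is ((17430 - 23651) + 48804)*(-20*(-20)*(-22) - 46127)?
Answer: -2338956441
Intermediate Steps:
((17430 - 23651) + 48804)*(-20*(-20)*(-22) - 46127) = (-6221 + 48804)*(400*(-22) - 46127) = 42583*(-8800 - 46127) = 42583*(-54927) = -2338956441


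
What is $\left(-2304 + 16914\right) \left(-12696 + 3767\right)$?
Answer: $-130452690$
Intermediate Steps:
$\left(-2304 + 16914\right) \left(-12696 + 3767\right) = 14610 \left(-8929\right) = -130452690$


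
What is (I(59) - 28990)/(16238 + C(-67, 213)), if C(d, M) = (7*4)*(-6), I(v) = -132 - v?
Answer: -29181/16070 ≈ -1.8159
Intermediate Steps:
C(d, M) = -168 (C(d, M) = 28*(-6) = -168)
(I(59) - 28990)/(16238 + C(-67, 213)) = ((-132 - 1*59) - 28990)/(16238 - 168) = ((-132 - 59) - 28990)/16070 = (-191 - 28990)*(1/16070) = -29181*1/16070 = -29181/16070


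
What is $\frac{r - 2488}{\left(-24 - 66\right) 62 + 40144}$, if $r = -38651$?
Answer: $- \frac{41139}{34564} \approx -1.1902$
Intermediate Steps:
$\frac{r - 2488}{\left(-24 - 66\right) 62 + 40144} = \frac{-38651 - 2488}{\left(-24 - 66\right) 62 + 40144} = - \frac{41139}{\left(-90\right) 62 + 40144} = - \frac{41139}{-5580 + 40144} = - \frac{41139}{34564}$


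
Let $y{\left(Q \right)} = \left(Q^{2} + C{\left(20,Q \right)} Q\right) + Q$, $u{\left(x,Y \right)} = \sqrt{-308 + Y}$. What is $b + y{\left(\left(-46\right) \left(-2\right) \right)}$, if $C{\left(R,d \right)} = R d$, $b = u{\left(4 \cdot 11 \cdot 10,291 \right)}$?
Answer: $177836 + i \sqrt{17} \approx 1.7784 \cdot 10^{5} + 4.1231 i$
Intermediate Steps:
$b = i \sqrt{17}$ ($b = \sqrt{-308 + 291} = \sqrt{-17} = i \sqrt{17} \approx 4.1231 i$)
$y{\left(Q \right)} = Q + 21 Q^{2}$ ($y{\left(Q \right)} = \left(Q^{2} + 20 Q Q\right) + Q = \left(Q^{2} + 20 Q^{2}\right) + Q = 21 Q^{2} + Q = Q + 21 Q^{2}$)
$b + y{\left(\left(-46\right) \left(-2\right) \right)} = i \sqrt{17} + \left(-46\right) \left(-2\right) \left(1 + 21 \left(\left(-46\right) \left(-2\right)\right)\right) = i \sqrt{17} + 92 \left(1 + 21 \cdot 92\right) = i \sqrt{17} + 92 \left(1 + 1932\right) = i \sqrt{17} + 92 \cdot 1933 = i \sqrt{17} + 177836 = 177836 + i \sqrt{17}$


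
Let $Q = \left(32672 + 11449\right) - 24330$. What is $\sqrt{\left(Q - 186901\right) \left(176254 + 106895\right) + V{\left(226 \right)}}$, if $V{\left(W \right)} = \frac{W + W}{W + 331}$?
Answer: $\frac{i \sqrt{14680061050966346}}{557} \approx 2.1752 \cdot 10^{5} i$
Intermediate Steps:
$Q = 19791$ ($Q = 44121 - 24330 = 19791$)
$V{\left(W \right)} = \frac{2 W}{331 + W}$
$\sqrt{\left(Q - 186901\right) \left(176254 + 106895\right) + V{\left(226 \right)}} = \sqrt{\left(19791 - 186901\right) \left(176254 + 106895\right) + 2 \cdot 226 \frac{1}{331 + 226}} = \sqrt{\left(-167110\right) 283149 + 2 \cdot 226 \cdot \frac{1}{557}} = \sqrt{-47317029390 + 2 \cdot 226 \cdot \frac{1}{557}} = \sqrt{-47317029390 + \frac{452}{557}} = \sqrt{- \frac{26355585369778}{557}} = \frac{i \sqrt{14680061050966346}}{557}$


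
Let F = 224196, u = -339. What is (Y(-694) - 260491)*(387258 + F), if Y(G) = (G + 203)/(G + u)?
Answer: -164534146399248/1033 ≈ -1.5928e+11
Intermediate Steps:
Y(G) = (203 + G)/(-339 + G) (Y(G) = (G + 203)/(G - 339) = (203 + G)/(-339 + G))
(Y(-694) - 260491)*(387258 + F) = ((203 - 694)/(-339 - 694) - 260491)*(387258 + 224196) = (-491/(-1033) - 260491)*611454 = (-1/1033*(-491) - 260491)*611454 = (491/1033 - 260491)*611454 = -269086712/1033*611454 = -164534146399248/1033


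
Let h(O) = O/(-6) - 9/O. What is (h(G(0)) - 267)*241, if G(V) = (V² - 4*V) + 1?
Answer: -399337/6 ≈ -66556.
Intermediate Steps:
G(V) = 1 + V² - 4*V
h(O) = -9/O - O/6 (h(O) = O*(-⅙) - 9/O = -O/6 - 9/O = -9/O - O/6)
(h(G(0)) - 267)*241 = ((-9/(1 + 0² - 4*0) - (1 + 0² - 4*0)/6) - 267)*241 = ((-9/(1 + 0 + 0) - (1 + 0 + 0)/6) - 267)*241 = ((-9/1 - ⅙*1) - 267)*241 = ((-9*1 - ⅙) - 267)*241 = ((-9 - ⅙) - 267)*241 = (-55/6 - 267)*241 = -1657/6*241 = -399337/6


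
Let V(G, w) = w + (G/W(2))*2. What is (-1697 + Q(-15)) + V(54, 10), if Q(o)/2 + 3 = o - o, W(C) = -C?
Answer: -1747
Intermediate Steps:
Q(o) = -6 (Q(o) = -6 + 2*(o - o) = -6 + 2*0 = -6 + 0 = -6)
V(G, w) = w - G (V(G, w) = w + (G/((-1*2)))*2 = w + (G/(-2))*2 = w + (G*(-½))*2 = w - G/2*2 = w - G)
(-1697 + Q(-15)) + V(54, 10) = (-1697 - 6) + (10 - 1*54) = -1703 + (10 - 54) = -1703 - 44 = -1747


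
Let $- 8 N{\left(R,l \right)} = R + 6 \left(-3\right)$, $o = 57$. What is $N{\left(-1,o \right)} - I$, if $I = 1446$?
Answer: $- \frac{11549}{8} \approx -1443.6$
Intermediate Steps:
$N{\left(R,l \right)} = \frac{9}{4} - \frac{R}{8}$ ($N{\left(R,l \right)} = - \frac{R + 6 \left(-3\right)}{8} = - \frac{R - 18}{8} = - \frac{-18 + R}{8} = \frac{9}{4} - \frac{R}{8}$)
$N{\left(-1,o \right)} - I = \left(\frac{9}{4} - - \frac{1}{8}\right) - 1446 = \left(\frac{9}{4} + \frac{1}{8}\right) - 1446 = \frac{19}{8} - 1446 = - \frac{11549}{8}$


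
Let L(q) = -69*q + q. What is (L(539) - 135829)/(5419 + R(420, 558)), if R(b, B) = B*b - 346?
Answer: -172481/239433 ≈ -0.72037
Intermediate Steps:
L(q) = -68*q
R(b, B) = -346 + B*b
(L(539) - 135829)/(5419 + R(420, 558)) = (-68*539 - 135829)/(5419 + (-346 + 558*420)) = (-36652 - 135829)/(5419 + (-346 + 234360)) = -172481/(5419 + 234014) = -172481/239433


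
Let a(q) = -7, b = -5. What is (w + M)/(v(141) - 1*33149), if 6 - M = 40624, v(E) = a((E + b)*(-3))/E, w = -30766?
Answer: 1258143/584252 ≈ 2.1534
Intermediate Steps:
v(E) = -7/E
M = -40618 (M = 6 - 1*40624 = 6 - 40624 = -40618)
(w + M)/(v(141) - 1*33149) = (-30766 - 40618)/(-7/141 - 1*33149) = -71384/(-7*1/141 - 33149) = -71384/(-7/141 - 33149) = -71384/(-4674016/141) = -71384*(-141/4674016) = 1258143/584252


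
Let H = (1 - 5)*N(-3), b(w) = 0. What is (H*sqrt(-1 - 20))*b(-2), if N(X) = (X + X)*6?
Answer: 0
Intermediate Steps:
N(X) = 12*X (N(X) = (2*X)*6 = 12*X)
H = 144 (H = (1 - 5)*(12*(-3)) = -4*(-36) = 144)
(H*sqrt(-1 - 20))*b(-2) = (144*sqrt(-1 - 20))*0 = (144*sqrt(-21))*0 = (144*(I*sqrt(21)))*0 = (144*I*sqrt(21))*0 = 0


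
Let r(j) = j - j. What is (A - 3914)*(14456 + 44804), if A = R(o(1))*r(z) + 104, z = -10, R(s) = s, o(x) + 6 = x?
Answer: -225780600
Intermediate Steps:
o(x) = -6 + x
r(j) = 0
A = 104 (A = (-6 + 1)*0 + 104 = -5*0 + 104 = 0 + 104 = 104)
(A - 3914)*(14456 + 44804) = (104 - 3914)*(14456 + 44804) = -3810*59260 = -225780600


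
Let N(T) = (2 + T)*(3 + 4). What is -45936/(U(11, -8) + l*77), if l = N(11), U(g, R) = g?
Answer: -72/11 ≈ -6.5455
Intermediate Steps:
N(T) = 14 + 7*T (N(T) = (2 + T)*7 = 14 + 7*T)
l = 91 (l = 14 + 7*11 = 14 + 77 = 91)
-45936/(U(11, -8) + l*77) = -45936/(11 + 91*77) = -45936/(11 + 7007) = -45936/7018 = -45936*1/7018 = -72/11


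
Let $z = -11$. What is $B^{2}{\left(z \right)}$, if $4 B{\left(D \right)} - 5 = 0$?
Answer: $\frac{25}{16} \approx 1.5625$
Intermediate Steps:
$B{\left(D \right)} = \frac{5}{4}$ ($B{\left(D \right)} = \frac{5}{4} + \frac{1}{4} \cdot 0 = \frac{5}{4} + 0 = \frac{5}{4}$)
$B^{2}{\left(z \right)} = \left(\frac{5}{4}\right)^{2} = \frac{25}{16}$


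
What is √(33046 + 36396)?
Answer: √69442 ≈ 263.52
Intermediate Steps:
√(33046 + 36396) = √69442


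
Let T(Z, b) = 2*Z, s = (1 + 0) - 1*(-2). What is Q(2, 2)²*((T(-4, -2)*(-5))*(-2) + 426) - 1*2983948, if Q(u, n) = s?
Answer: -2980834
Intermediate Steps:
s = 3 (s = 1 + 2 = 3)
Q(u, n) = 3
Q(2, 2)²*((T(-4, -2)*(-5))*(-2) + 426) - 1*2983948 = 3²*(((2*(-4))*(-5))*(-2) + 426) - 1*2983948 = 9*(-8*(-5)*(-2) + 426) - 2983948 = 9*(40*(-2) + 426) - 2983948 = 9*(-80 + 426) - 2983948 = 9*346 - 2983948 = 3114 - 2983948 = -2980834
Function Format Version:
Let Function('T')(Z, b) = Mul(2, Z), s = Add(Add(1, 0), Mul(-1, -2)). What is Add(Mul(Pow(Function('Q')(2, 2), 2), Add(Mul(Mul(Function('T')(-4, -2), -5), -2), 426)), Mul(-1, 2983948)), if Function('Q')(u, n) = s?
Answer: -2980834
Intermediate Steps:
s = 3 (s = Add(1, 2) = 3)
Function('Q')(u, n) = 3
Add(Mul(Pow(Function('Q')(2, 2), 2), Add(Mul(Mul(Function('T')(-4, -2), -5), -2), 426)), Mul(-1, 2983948)) = Add(Mul(Pow(3, 2), Add(Mul(Mul(Mul(2, -4), -5), -2), 426)), Mul(-1, 2983948)) = Add(Mul(9, Add(Mul(Mul(-8, -5), -2), 426)), -2983948) = Add(Mul(9, Add(Mul(40, -2), 426)), -2983948) = Add(Mul(9, Add(-80, 426)), -2983948) = Add(Mul(9, 346), -2983948) = Add(3114, -2983948) = -2980834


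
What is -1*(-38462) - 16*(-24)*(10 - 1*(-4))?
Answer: 43838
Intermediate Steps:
-1*(-38462) - 16*(-24)*(10 - 1*(-4)) = 38462 - (-384)*(10 + 4) = 38462 - (-384)*14 = 38462 - 1*(-5376) = 38462 + 5376 = 43838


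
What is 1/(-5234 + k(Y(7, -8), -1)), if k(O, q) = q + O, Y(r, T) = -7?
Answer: -1/5242 ≈ -0.00019077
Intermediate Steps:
k(O, q) = O + q
1/(-5234 + k(Y(7, -8), -1)) = 1/(-5234 + (-7 - 1)) = 1/(-5234 - 8) = 1/(-5242) = -1/5242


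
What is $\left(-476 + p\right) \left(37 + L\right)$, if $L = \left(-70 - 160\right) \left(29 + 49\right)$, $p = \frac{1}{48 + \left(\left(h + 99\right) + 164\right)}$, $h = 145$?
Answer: $\frac{3885935665}{456} \approx 8.5218 \cdot 10^{6}$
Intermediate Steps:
$p = \frac{1}{456}$ ($p = \frac{1}{48 + \left(\left(145 + 99\right) + 164\right)} = \frac{1}{48 + \left(244 + 164\right)} = \frac{1}{48 + 408} = \frac{1}{456} \approx 0.002193$)
$L = -17940$ ($L = \left(-230\right) 78 = -17940$)
$\left(-476 + p\right) \left(37 + L\right) = \left(-476 + \frac{1}{456}\right) \left(37 - 17940\right) = \left(- \frac{217055}{456}\right) \left(-17903\right) = \frac{3885935665}{456}$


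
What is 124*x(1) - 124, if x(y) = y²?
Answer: 0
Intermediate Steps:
124*x(1) - 124 = 124*1² - 124 = 124*1 - 124 = 124 - 124 = 0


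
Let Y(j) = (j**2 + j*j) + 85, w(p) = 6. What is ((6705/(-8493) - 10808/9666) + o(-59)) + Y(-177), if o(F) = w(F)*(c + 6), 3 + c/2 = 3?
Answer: 5764632062/91827 ≈ 62777.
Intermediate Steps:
c = 0 (c = -6 + 2*3 = -6 + 6 = 0)
Y(j) = 85 + 2*j**2 (Y(j) = (j**2 + j**2) + 85 = 2*j**2 + 85 = 85 + 2*j**2)
o(F) = 36 (o(F) = 6*(0 + 6) = 6*6 = 36)
((6705/(-8493) - 10808/9666) + o(-59)) + Y(-177) = ((6705/(-8493) - 10808/9666) + 36) + (85 + 2*(-177)**2) = ((6705*(-1/8493) - 10808*1/9666) + 36) + (85 + 2*31329) = ((-15/19 - 5404/4833) + 36) + (85 + 62658) = (-175171/91827 + 36) + 62743 = 3130601/91827 + 62743 = 5764632062/91827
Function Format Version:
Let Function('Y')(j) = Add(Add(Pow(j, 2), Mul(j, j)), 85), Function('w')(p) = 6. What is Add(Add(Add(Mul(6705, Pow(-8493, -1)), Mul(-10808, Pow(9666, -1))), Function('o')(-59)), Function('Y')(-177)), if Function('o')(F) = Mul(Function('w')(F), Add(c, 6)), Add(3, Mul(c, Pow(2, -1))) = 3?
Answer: Rational(5764632062, 91827) ≈ 62777.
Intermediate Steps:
c = 0 (c = Add(-6, Mul(2, 3)) = Add(-6, 6) = 0)
Function('Y')(j) = Add(85, Mul(2, Pow(j, 2))) (Function('Y')(j) = Add(Add(Pow(j, 2), Pow(j, 2)), 85) = Add(Mul(2, Pow(j, 2)), 85) = Add(85, Mul(2, Pow(j, 2))))
Function('o')(F) = 36 (Function('o')(F) = Mul(6, Add(0, 6)) = Mul(6, 6) = 36)
Add(Add(Add(Mul(6705, Pow(-8493, -1)), Mul(-10808, Pow(9666, -1))), Function('o')(-59)), Function('Y')(-177)) = Add(Add(Add(Mul(6705, Pow(-8493, -1)), Mul(-10808, Pow(9666, -1))), 36), Add(85, Mul(2, Pow(-177, 2)))) = Add(Add(Add(Mul(6705, Rational(-1, 8493)), Mul(-10808, Rational(1, 9666))), 36), Add(85, Mul(2, 31329))) = Add(Add(Add(Rational(-15, 19), Rational(-5404, 4833)), 36), Add(85, 62658)) = Add(Add(Rational(-175171, 91827), 36), 62743) = Add(Rational(3130601, 91827), 62743) = Rational(5764632062, 91827)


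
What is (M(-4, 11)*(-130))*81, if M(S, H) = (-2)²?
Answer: -42120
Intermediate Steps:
M(S, H) = 4
(M(-4, 11)*(-130))*81 = (4*(-130))*81 = -520*81 = -42120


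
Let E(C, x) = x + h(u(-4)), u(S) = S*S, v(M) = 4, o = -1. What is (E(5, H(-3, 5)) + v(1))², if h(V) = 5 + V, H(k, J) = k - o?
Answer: 529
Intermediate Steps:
H(k, J) = 1 + k (H(k, J) = k - 1*(-1) = k + 1 = 1 + k)
u(S) = S²
E(C, x) = 21 + x (E(C, x) = x + (5 + (-4)²) = x + (5 + 16) = x + 21 = 21 + x)
(E(5, H(-3, 5)) + v(1))² = ((21 + (1 - 3)) + 4)² = ((21 - 2) + 4)² = (19 + 4)² = 23² = 529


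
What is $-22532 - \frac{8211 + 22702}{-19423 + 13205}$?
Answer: $- \frac{140073063}{6218} \approx -22527.0$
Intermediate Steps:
$-22532 - \frac{8211 + 22702}{-19423 + 13205} = -22532 - \frac{30913}{-6218} = -22532 - 30913 \left(- \frac{1}{6218}\right) = -22532 - - \frac{30913}{6218} = -22532 + \frac{30913}{6218} = - \frac{140073063}{6218}$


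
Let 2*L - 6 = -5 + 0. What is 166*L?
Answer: 83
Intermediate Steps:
L = ½ (L = 3 + (-5 + 0)/2 = 3 + (½)*(-5) = 3 - 5/2 = ½ ≈ 0.50000)
166*L = 166*(½) = 83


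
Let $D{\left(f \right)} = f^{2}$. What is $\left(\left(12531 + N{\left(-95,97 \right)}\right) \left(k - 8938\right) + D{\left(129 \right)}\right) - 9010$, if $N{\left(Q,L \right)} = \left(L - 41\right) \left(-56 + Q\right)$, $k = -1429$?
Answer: $-42237894$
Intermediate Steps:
$N{\left(Q,L \right)} = \left(-56 + Q\right) \left(-41 + L\right)$ ($N{\left(Q,L \right)} = \left(-41 + L\right) \left(-56 + Q\right) = \left(-56 + Q\right) \left(-41 + L\right)$)
$\left(\left(12531 + N{\left(-95,97 \right)}\right) \left(k - 8938\right) + D{\left(129 \right)}\right) - 9010 = \left(\left(12531 + \left(2296 - 5432 - -3895 + 97 \left(-95\right)\right)\right) \left(-1429 - 8938\right) + 129^{2}\right) - 9010 = \left(\left(12531 + \left(2296 - 5432 + 3895 - 9215\right)\right) \left(-10367\right) + 16641\right) - 9010 = \left(\left(12531 - 8456\right) \left(-10367\right) + 16641\right) - 9010 = \left(4075 \left(-10367\right) + 16641\right) - 9010 = \left(-42245525 + 16641\right) - 9010 = -42228884 - 9010 = -42237894$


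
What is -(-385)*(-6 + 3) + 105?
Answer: -1050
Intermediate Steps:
-(-385)*(-6 + 3) + 105 = -(-385)*(-3) + 105 = -77*15 + 105 = -1155 + 105 = -1050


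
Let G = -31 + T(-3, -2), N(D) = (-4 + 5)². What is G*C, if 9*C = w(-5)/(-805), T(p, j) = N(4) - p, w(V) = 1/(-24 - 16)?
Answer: -3/32200 ≈ -9.3168e-5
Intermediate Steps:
N(D) = 1 (N(D) = 1² = 1)
w(V) = -1/40 (w(V) = 1/(-40) = -1/40)
T(p, j) = 1 - p
G = -27 (G = -31 + (1 - 1*(-3)) = -31 + (1 + 3) = -31 + 4 = -27)
C = 1/289800 (C = (-1/40/(-805))/9 = (-1/40*(-1/805))/9 = (⅑)*(1/32200) = 1/289800 ≈ 3.4507e-6)
G*C = -27*1/289800 = -3/32200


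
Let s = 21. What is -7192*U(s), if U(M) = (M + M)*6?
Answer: -1812384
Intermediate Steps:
U(M) = 12*M (U(M) = (2*M)*6 = 12*M)
-7192*U(s) = -86304*21 = -7192*252 = -1812384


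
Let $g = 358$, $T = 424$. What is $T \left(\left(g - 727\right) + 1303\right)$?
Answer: $396016$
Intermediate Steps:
$T \left(\left(g - 727\right) + 1303\right) = 424 \left(\left(358 - 727\right) + 1303\right) = 424 \left(-369 + 1303\right) = 424 \cdot 934 = 396016$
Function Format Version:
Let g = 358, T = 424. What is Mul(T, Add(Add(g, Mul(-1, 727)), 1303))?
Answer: 396016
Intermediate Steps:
Mul(T, Add(Add(g, Mul(-1, 727)), 1303)) = Mul(424, Add(Add(358, Mul(-1, 727)), 1303)) = Mul(424, Add(Add(358, -727), 1303)) = Mul(424, Add(-369, 1303)) = Mul(424, 934) = 396016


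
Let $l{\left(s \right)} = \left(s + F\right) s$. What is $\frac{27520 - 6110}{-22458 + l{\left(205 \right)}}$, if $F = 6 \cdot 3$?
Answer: $\frac{21410}{23257} \approx 0.92058$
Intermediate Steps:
$F = 18$
$l{\left(s \right)} = s \left(18 + s\right)$ ($l{\left(s \right)} = \left(s + 18\right) s = \left(18 + s\right) s = s \left(18 + s\right)$)
$\frac{27520 - 6110}{-22458 + l{\left(205 \right)}} = \frac{27520 - 6110}{-22458 + 205 \left(18 + 205\right)} = \frac{21410}{-22458 + 205 \cdot 223} = \frac{21410}{-22458 + 45715} = \frac{21410}{23257}$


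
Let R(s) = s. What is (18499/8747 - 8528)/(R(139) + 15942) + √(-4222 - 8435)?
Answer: -5736609/10820039 + I*√12657 ≈ -0.53018 + 112.5*I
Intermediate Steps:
(18499/8747 - 8528)/(R(139) + 15942) + √(-4222 - 8435) = (18499/8747 - 8528)/(139 + 15942) + √(-4222 - 8435) = (18499*(1/8747) - 8528)/16081 + √(-12657) = (18499/8747 - 8528)*(1/16081) + I*√12657 = -74575917/8747*1/16081 + I*√12657 = -5736609/10820039 + I*√12657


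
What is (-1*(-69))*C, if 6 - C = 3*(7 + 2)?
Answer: -1449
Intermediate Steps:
C = -21 (C = 6 - 3*(7 + 2) = 6 - 3*9 = 6 - 1*27 = 6 - 27 = -21)
(-1*(-69))*C = -1*(-69)*(-21) = 69*(-21) = -1449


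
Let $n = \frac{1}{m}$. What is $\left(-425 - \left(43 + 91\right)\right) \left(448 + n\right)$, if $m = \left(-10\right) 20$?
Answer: $- \frac{50085841}{200} \approx -2.5043 \cdot 10^{5}$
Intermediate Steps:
$m = -200$
$n = - \frac{1}{200}$ ($n = \frac{1}{-200} = - \frac{1}{200} \approx -0.005$)
$\left(-425 - \left(43 + 91\right)\right) \left(448 + n\right) = \left(-425 - \left(43 + 91\right)\right) \left(448 - \frac{1}{200}\right) = \left(-425 - 134\right) \frac{89599}{200} = \left(-559\right) \frac{89599}{200} = - \frac{50085841}{200}$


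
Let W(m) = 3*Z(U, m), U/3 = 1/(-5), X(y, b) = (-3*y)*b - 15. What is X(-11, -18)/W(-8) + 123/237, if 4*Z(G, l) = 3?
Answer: -64025/237 ≈ -270.15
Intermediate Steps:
X(y, b) = -15 - 3*b*y (X(y, b) = -3*b*y - 15 = -15 - 3*b*y)
U = -3/5 (U = 3/(-5) = 3*(-1/5) = -3/5 ≈ -0.60000)
Z(G, l) = 3/4 (Z(G, l) = (1/4)*3 = 3/4)
W(m) = 9/4 (W(m) = 3*(3/4) = 9/4)
X(-11, -18)/W(-8) + 123/237 = (-15 - 3*(-18)*(-11))/(9/4) + 123/237 = (-15 - 594)*(4/9) + 123*(1/237) = -609*4/9 + 41/79 = -812/3 + 41/79 = -64025/237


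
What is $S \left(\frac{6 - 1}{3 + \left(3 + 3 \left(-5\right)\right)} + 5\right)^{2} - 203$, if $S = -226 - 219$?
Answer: $- \frac{728443}{81} \approx -8993.1$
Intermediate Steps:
$S = -445$ ($S = -226 - 219 = -445$)
$S \left(\frac{6 - 1}{3 + \left(3 + 3 \left(-5\right)\right)} + 5\right)^{2} - 203 = - 445 \left(\frac{6 - 1}{3 + \left(3 + 3 \left(-5\right)\right)} + 5\right)^{2} - 203 = - 445 \left(\frac{5}{3 + \left(3 - 15\right)} + 5\right)^{2} - 203 = - 445 \left(\frac{5}{3 - 12} + 5\right)^{2} - 203 = - 445 \left(\frac{5}{-9} + 5\right)^{2} - 203 = - 445 \left(5 \left(- \frac{1}{9}\right) + 5\right)^{2} - 203 = - 445 \left(- \frac{5}{9} + 5\right)^{2} - 203 = - 445 \left(\frac{40}{9}\right)^{2} - 203 = \left(-445\right) \frac{1600}{81} - 203 = - \frac{712000}{81} - 203 = - \frac{728443}{81}$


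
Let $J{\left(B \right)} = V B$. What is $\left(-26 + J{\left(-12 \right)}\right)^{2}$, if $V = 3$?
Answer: $3844$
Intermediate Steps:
$J{\left(B \right)} = 3 B$
$\left(-26 + J{\left(-12 \right)}\right)^{2} = \left(-26 + 3 \left(-12\right)\right)^{2} = \left(-26 - 36\right)^{2} = \left(-62\right)^{2} = 3844$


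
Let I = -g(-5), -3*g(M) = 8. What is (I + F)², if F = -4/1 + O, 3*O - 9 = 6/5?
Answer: 961/225 ≈ 4.2711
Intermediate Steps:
g(M) = -8/3 (g(M) = -⅓*8 = -8/3)
O = 17/5 (O = 3 + (6/5)/3 = 3 + (6*(⅕))/3 = 3 + (⅓)*(6/5) = 3 + ⅖ = 17/5 ≈ 3.4000)
F = -⅗ (F = -4/1 + 17/5 = 1*(-4) + 17/5 = -4 + 17/5 = -⅗ ≈ -0.60000)
I = 8/3 (I = -1*(-8/3) = 8/3 ≈ 2.6667)
(I + F)² = (8/3 - ⅗)² = (31/15)² = 961/225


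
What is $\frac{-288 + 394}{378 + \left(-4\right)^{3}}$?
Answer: $\frac{53}{157} \approx 0.33758$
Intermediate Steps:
$\frac{-288 + 394}{378 + \left(-4\right)^{3}} = \frac{106}{378 - 64} = \frac{106}{314} = 106 \cdot \frac{1}{314} = \frac{53}{157}$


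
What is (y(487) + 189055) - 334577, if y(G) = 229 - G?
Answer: -145780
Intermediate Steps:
(y(487) + 189055) - 334577 = ((229 - 1*487) + 189055) - 334577 = ((229 - 487) + 189055) - 334577 = (-258 + 189055) - 334577 = 188797 - 334577 = -145780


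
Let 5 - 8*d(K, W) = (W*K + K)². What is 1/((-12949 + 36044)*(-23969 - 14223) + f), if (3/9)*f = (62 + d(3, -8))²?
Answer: -4/3528176285 ≈ -1.1337e-9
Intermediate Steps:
d(K, W) = 5/8 - (K + K*W)²/8 (d(K, W) = 5/8 - (W*K + K)²/8 = 5/8 - (K*W + K)²/8 = 5/8 - (K + K*W)²/8)
f = 675/4 (f = 3*(62 + (5/8 - ⅛*3²*(1 - 8)²))² = 3*(62 + (5/8 - ⅛*9*(-7)²))² = 3*(62 + (5/8 - ⅛*9*49))² = 3*(62 + (5/8 - 441/8))² = 3*(62 - 109/2)² = 3*(15/2)² = 3*(225/4) = 675/4 ≈ 168.75)
1/((-12949 + 36044)*(-23969 - 14223) + f) = 1/((-12949 + 36044)*(-23969 - 14223) + 675/4) = 1/(23095*(-38192) + 675/4) = 1/(-882044240 + 675/4) = 1/(-3528176285/4) = -4/3528176285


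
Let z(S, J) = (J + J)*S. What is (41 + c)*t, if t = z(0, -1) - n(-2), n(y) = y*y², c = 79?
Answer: 960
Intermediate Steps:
z(S, J) = 2*J*S (z(S, J) = (2*J)*S = 2*J*S)
n(y) = y³
t = 8 (t = 2*(-1)*0 - 1*(-2)³ = 0 - 1*(-8) = 0 + 8 = 8)
(41 + c)*t = (41 + 79)*8 = 120*8 = 960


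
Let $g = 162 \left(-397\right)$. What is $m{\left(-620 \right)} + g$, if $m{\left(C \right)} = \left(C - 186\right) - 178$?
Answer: $-65298$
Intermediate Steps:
$m{\left(C \right)} = -364 + C$ ($m{\left(C \right)} = \left(-186 + C\right) - 178 = -364 + C$)
$g = -64314$
$m{\left(-620 \right)} + g = \left(-364 - 620\right) - 64314 = -984 - 64314 = -65298$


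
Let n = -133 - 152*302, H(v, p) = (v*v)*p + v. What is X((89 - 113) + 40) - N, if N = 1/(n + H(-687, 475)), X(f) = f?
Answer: 3586216815/224138551 ≈ 16.000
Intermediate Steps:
H(v, p) = v + p*v**2 (H(v, p) = v**2*p + v = p*v**2 + v = v + p*v**2)
n = -46037 (n = -133 - 45904 = -46037)
N = 1/224138551 (N = 1/(-46037 - 687*(1 + 475*(-687))) = 1/(-46037 - 687*(1 - 326325)) = 1/(-46037 - 687*(-326324)) = 1/(-46037 + 224184588) = 1/224138551 ≈ 4.4615e-9)
X((89 - 113) + 40) - N = ((89 - 113) + 40) - 1*1/224138551 = (-24 + 40) - 1/224138551 = 16 - 1/224138551 = 3586216815/224138551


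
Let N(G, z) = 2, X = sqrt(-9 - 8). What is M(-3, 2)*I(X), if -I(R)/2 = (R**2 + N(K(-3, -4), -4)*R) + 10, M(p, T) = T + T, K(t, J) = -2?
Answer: 56 - 16*I*sqrt(17) ≈ 56.0 - 65.97*I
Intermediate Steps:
X = I*sqrt(17) (X = sqrt(-17) = I*sqrt(17) ≈ 4.1231*I)
M(p, T) = 2*T
I(R) = -20 - 4*R - 2*R**2 (I(R) = -2*((R**2 + 2*R) + 10) = -2*(10 + R**2 + 2*R) = -20 - 4*R - 2*R**2)
M(-3, 2)*I(X) = (2*2)*(-20 - 4*I*sqrt(17) - 2*(I*sqrt(17))**2) = 4*(-20 - 4*I*sqrt(17) - 2*(-17)) = 4*(-20 - 4*I*sqrt(17) + 34) = 4*(14 - 4*I*sqrt(17)) = 56 - 16*I*sqrt(17)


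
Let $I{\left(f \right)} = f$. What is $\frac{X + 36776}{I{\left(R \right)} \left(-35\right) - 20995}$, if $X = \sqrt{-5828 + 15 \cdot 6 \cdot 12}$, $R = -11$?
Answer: $- \frac{18388}{10305} - \frac{i \sqrt{1187}}{10305} \approx -1.7844 - 0.0033433 i$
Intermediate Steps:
$X = 2 i \sqrt{1187}$ ($X = \sqrt{-5828 + 90 \cdot 12} = \sqrt{-5828 + 1080} = \sqrt{-4748} = 2 i \sqrt{1187} \approx 68.906 i$)
$\frac{X + 36776}{I{\left(R \right)} \left(-35\right) - 20995} = \frac{2 i \sqrt{1187} + 36776}{\left(-11\right) \left(-35\right) - 20995} = \frac{36776 + 2 i \sqrt{1187}}{385 - 20995} = \frac{36776 + 2 i \sqrt{1187}}{-20610} = \left(36776 + 2 i \sqrt{1187}\right) \left(- \frac{1}{20610}\right) = - \frac{18388}{10305} - \frac{i \sqrt{1187}}{10305}$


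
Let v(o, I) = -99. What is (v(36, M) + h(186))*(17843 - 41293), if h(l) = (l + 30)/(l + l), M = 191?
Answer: 71545950/31 ≈ 2.3079e+6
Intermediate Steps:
h(l) = (30 + l)/(2*l) (h(l) = (30 + l)/((2*l)) = (30 + l)*(1/(2*l)) = (30 + l)/(2*l))
(v(36, M) + h(186))*(17843 - 41293) = (-99 + (½)*(30 + 186)/186)*(17843 - 41293) = (-99 + (½)*(1/186)*216)*(-23450) = (-99 + 18/31)*(-23450) = -3051/31*(-23450) = 71545950/31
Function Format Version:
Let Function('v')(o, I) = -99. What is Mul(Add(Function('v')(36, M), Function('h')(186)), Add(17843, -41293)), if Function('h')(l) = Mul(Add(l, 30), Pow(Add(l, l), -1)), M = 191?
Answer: Rational(71545950, 31) ≈ 2.3079e+6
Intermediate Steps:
Function('h')(l) = Mul(Rational(1, 2), Pow(l, -1), Add(30, l)) (Function('h')(l) = Mul(Add(30, l), Pow(Mul(2, l), -1)) = Mul(Add(30, l), Mul(Rational(1, 2), Pow(l, -1))) = Mul(Rational(1, 2), Pow(l, -1), Add(30, l)))
Mul(Add(Function('v')(36, M), Function('h')(186)), Add(17843, -41293)) = Mul(Add(-99, Mul(Rational(1, 2), Pow(186, -1), Add(30, 186))), Add(17843, -41293)) = Mul(Add(-99, Mul(Rational(1, 2), Rational(1, 186), 216)), -23450) = Mul(Add(-99, Rational(18, 31)), -23450) = Mul(Rational(-3051, 31), -23450) = Rational(71545950, 31)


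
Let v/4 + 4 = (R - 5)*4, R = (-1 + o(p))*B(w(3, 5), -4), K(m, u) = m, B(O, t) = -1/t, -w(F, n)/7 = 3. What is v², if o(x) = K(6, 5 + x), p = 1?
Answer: 5776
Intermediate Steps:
w(F, n) = -21 (w(F, n) = -7*3 = -21)
o(x) = 6
R = 5/4 (R = (-1 + 6)*(-1/(-4)) = 5*(-1*(-¼)) = 5*(¼) = 5/4 ≈ 1.2500)
v = -76 (v = -16 + 4*((5/4 - 5)*4) = -16 + 4*(-15/4*4) = -16 + 4*(-15) = -16 - 60 = -76)
v² = (-76)² = 5776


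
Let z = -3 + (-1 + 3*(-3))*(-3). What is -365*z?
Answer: -9855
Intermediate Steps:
z = 27 (z = -3 + (-1 - 9)*(-3) = -3 - 10*(-3) = -3 + 30 = 27)
-365*z = -365*27 = -9855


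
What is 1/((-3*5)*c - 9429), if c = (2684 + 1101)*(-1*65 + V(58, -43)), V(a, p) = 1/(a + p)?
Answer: 1/3677161 ≈ 2.7195e-7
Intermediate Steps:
c = -737318/3 (c = (2684 + 1101)*(-1*65 + 1/(58 - 43)) = 3785*(-65 + 1/15) = 3785*(-974/15) = -737318/3 ≈ -2.4577e+5)
1/((-3*5)*c - 9429) = 1/(-3*5*(-737318/3) - 9429) = 1/(-15*(-737318/3) - 9429) = 1/(3686590 - 9429) = 1/3677161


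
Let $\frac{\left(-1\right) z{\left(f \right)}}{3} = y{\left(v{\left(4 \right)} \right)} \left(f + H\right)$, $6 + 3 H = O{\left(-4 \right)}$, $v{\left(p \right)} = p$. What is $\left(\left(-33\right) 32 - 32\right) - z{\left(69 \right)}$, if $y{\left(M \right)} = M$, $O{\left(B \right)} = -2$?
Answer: $-292$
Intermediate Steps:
$H = - \frac{8}{3}$ ($H = -2 + \frac{1}{3} \left(-2\right) = -2 - \frac{2}{3} = - \frac{8}{3} \approx -2.6667$)
$z{\left(f \right)} = 32 - 12 f$ ($z{\left(f \right)} = - 3 \cdot 4 \left(f - \frac{8}{3}\right) = - 3 \cdot 4 \left(- \frac{8}{3} + f\right) = - 3 \left(- \frac{32}{3} + 4 f\right) = 32 - 12 f$)
$\left(\left(-33\right) 32 - 32\right) - z{\left(69 \right)} = \left(\left(-33\right) 32 - 32\right) - \left(32 - 828\right) = \left(-1056 - 32\right) - \left(32 - 828\right) = -1088 - -796 = -1088 + 796 = -292$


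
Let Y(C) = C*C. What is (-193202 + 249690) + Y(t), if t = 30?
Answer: 57388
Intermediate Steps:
Y(C) = C²
(-193202 + 249690) + Y(t) = (-193202 + 249690) + 30² = 56488 + 900 = 57388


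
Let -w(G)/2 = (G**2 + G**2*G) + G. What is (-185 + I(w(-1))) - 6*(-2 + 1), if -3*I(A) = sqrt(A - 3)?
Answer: -179 - I/3 ≈ -179.0 - 0.33333*I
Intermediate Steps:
w(G) = -2*G - 2*G**2 - 2*G**3 (w(G) = -2*((G**2 + G**2*G) + G) = -2*((G**2 + G**3) + G) = -2*(G + G**2 + G**3) = -2*G - 2*G**2 - 2*G**3)
I(A) = -sqrt(-3 + A)/3 (I(A) = -sqrt(A - 3)/3 = -sqrt(-3 + A)/3)
(-185 + I(w(-1))) - 6*(-2 + 1) = (-185 - sqrt(-3 - 2*(-1)*(1 - 1 + (-1)**2))/3) - 6*(-2 + 1) = (-185 - sqrt(-3 - 2*(-1)*(1 - 1 + 1))/3) - 6*(-1) = (-185 - sqrt(-3 - 2*(-1)*1)/3) + 6 = (-185 - sqrt(-3 + 2)/3) + 6 = (-185 - I/3) + 6 = -179 - I/3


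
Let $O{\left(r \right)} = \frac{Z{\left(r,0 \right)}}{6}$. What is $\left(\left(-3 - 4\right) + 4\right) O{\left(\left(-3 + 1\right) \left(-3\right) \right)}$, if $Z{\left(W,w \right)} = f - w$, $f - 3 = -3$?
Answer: $0$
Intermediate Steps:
$f = 0$ ($f = 3 - 3 = 0$)
$Z{\left(W,w \right)} = - w$ ($Z{\left(W,w \right)} = 0 - w = - w$)
$O{\left(r \right)} = 0$ ($O{\left(r \right)} = \frac{\left(-1\right) 0}{6} = 0 \cdot \frac{1}{6} = 0$)
$\left(\left(-3 - 4\right) + 4\right) O{\left(\left(-3 + 1\right) \left(-3\right) \right)} = \left(\left(-3 - 4\right) + 4\right) 0 = \left(-7 + 4\right) 0 = \left(-3\right) 0 = 0$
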